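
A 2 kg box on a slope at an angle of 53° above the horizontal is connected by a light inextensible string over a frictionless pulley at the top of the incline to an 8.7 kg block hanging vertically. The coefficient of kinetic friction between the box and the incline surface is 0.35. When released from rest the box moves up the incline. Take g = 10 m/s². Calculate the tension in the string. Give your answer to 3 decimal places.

32.674 N

For the box on the incline: the weight component along the slope is m₁g sin 53° = 2 × 10 × 0.7986 = 15.972 N and the normal force is N = m₁g cos 53° = 12.036 N.
Kinetic friction opposes the box's motion up the incline: f = μN = 0.35 × 12.036 = 4.213 N acting down the slope.
Newton's second law for the box (up-slope positive): T − 15.972 − 4.213 = 2 a. For the hanging block (downward positive): 8.7 × 10 − T = 8.7 a.
Adding the two equations eliminates T: 66.815 = 10.7 a, so a = 6.2444 m/s².
Then from the hanging block's equation, T = 8.7 × (10 − 6.2444) = 32.674 N.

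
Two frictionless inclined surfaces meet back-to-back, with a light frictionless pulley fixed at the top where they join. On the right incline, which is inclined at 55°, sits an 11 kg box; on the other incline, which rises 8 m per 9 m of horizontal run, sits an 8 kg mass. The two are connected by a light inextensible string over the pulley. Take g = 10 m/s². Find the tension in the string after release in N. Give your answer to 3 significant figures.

68.7 N

Resolve each weight along its own incline: the 11 kg mass has component 11 × 10 × sin 55° = 90.107 N down its slope, and the 8 kg mass has 8 × 10 × sin 41.63° = 53.149 N down its slope.
The 11 kg side's 90.107 N exceeds the other side's 53.149 N, so that mass slides down and the 8 kg mass slides up. Taking that direction as positive, Newton's second law for the whole system gives 90.107 − 53.149 = (11 + 8) a, so a = 36.958 / 19 = 1.9452 m/s².
For the 8 kg mass (up-slope positive): T − 53.149 = 8 × 1.9452, so T = 68.711 N.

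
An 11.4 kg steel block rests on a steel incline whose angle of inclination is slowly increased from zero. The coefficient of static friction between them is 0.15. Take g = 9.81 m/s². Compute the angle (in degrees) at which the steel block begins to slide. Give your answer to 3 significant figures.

At the threshold of sliding, static friction is at its maximum μ_s N and exactly balances the weight component along the incline: mg sin θ = μ_s mg cos θ.
Hence tan θ = μ_s = 0.15, so θ = arctan(0.15) = 8.5308°.

8.53°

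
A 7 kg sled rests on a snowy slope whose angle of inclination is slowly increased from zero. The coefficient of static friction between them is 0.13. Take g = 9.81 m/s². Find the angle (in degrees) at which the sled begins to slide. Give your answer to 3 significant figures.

7.41°

At the threshold of sliding, static friction is at its maximum μ_s N and exactly balances the weight component along the incline: mg sin θ = μ_s mg cos θ.
Hence tan θ = μ_s = 0.13, so θ = arctan(0.13) = 7.4069°.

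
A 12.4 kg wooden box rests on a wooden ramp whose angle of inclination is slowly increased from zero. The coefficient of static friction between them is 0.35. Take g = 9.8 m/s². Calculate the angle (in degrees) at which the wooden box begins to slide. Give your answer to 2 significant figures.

19°

At the threshold of sliding, static friction is at its maximum μ_s N and exactly balances the weight component along the incline: mg sin θ = μ_s mg cos θ.
Hence tan θ = μ_s = 0.35, so θ = arctan(0.35) = 19.2900°.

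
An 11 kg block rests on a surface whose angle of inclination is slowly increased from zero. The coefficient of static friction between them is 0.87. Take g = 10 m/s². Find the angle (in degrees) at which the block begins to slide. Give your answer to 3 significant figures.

At the threshold of sliding, static friction is at its maximum μ_s N and exactly balances the weight component along the incline: mg sin θ = μ_s mg cos θ.
Hence tan θ = μ_s = 0.87, so θ = arctan(0.87) = 41.0233°.

41.0°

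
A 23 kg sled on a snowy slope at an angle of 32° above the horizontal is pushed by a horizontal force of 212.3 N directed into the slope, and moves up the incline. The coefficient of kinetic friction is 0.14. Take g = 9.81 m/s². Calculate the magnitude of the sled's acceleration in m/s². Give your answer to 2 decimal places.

0.78 m/s²

The horizontal push has components F cos 32° = 212.3 × 0.8480 = 180.030 N up the incline and F sin 32° = 212.3 × 0.5299 = 112.498 N pressing into the surface.
The normal force is therefore N = mg cos 32° + F sin 32° = 191.334 + 112.498 = 303.832 N, and kinetic friction down the slope is μN = 0.14 × 303.832 = 42.536 N.
Along the incline: F cos 32° − mg sin 32° − μN = ma, so 180.030 − 119.561 − 42.536 = 23 a, giving a = 0.7797 m/s².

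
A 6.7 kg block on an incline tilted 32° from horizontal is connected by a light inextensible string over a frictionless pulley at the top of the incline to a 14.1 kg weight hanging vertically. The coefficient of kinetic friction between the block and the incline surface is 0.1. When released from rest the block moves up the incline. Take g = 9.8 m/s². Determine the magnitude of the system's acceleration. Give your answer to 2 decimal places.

For the block on the incline: the weight component along the slope is m₁g sin 32° = 6.7 × 9.8 × 0.5299 = 34.793 N and the normal force is N = m₁g cos 32° = 55.683 N.
Kinetic friction opposes the block's motion up the incline: f = μN = 0.1 × 55.683 = 5.568 N acting down the slope.
Newton's second law for the block (up-slope positive): T − 34.793 − 5.568 = 6.7 a. For the hanging weight (downward positive): 14.1 × 9.8 − T = 14.1 a.
Adding the two equations eliminates T: 97.819 = 20.8 a, so a = 4.7028 m/s².

4.70 m/s²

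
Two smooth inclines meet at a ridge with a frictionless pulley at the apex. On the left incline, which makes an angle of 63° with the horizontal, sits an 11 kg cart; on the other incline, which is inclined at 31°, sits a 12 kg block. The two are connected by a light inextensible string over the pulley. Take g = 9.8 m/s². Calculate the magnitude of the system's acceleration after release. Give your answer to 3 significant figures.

Resolve each weight along its own incline: the 11 kg mass has component 11 × 9.8 × sin 63° = 96.051 N down its slope, and the 12 kg mass has 12 × 9.8 × sin 31° = 60.568 N down its slope.
The 11 kg side's 96.051 N exceeds the other side's 60.568 N, so that mass slides down and the 12 kg mass slides up. Taking that direction as positive, Newton's second law for the whole system gives 96.051 − 60.568 = (11 + 12) a, so a = 35.483 / 23 = 1.5427 m/s².

1.54 m/s²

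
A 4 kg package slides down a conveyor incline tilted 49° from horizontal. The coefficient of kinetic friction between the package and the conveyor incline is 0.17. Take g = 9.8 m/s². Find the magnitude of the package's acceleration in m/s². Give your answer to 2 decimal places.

Resolving the weight along the incline: the component pulling the package down the slope is mg sin 49° = 4 × 9.8 × 0.7547 = 29.584 N, and the normal force is N = mg cos 49° = 4 × 9.8 × 0.6561 = 25.719 N.
Kinetic friction acts up the slope with magnitude f = μN = 0.17 × 25.719 = 4.372 N.
Net force along the incline is 29.584 − 4.372 = 25.212 N, so a = 25.212 / 4 = 6.3030 m/s².

6.30 m/s²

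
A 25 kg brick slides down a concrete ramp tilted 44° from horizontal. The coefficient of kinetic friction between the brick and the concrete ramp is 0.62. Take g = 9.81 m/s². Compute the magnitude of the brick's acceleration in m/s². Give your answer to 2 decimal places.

2.44 m/s²

Resolving the weight along the incline: the component pulling the brick down the slope is mg sin 44° = 25 × 9.81 × 0.6947 = 170.375 N, and the normal force is N = mg cos 44° = 25 × 9.81 × 0.7193 = 176.408 N.
Kinetic friction acts up the slope with magnitude f = μN = 0.62 × 176.408 = 109.373 N.
Net force along the incline is 170.375 − 109.373 = 61.002 N, so a = 61.002 / 25 = 2.4401 m/s².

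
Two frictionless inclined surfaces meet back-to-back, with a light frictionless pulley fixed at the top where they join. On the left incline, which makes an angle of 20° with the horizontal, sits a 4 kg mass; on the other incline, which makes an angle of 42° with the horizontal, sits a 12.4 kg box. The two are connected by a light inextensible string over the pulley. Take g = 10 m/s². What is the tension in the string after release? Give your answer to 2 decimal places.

Resolve each weight along its own incline: the 4 kg mass has component 4 × 10 × sin 20° = 13.681 N down its slope, and the 12.4 kg mass has 12.4 × 10 × sin 42° = 82.972 N down its slope.
The 12.4 kg side's 82.972 N exceeds the other side's 13.681 N, so that mass slides down and the 4 kg mass slides up. Taking that direction as positive, Newton's second law for the whole system gives 82.972 − 13.681 = (4 + 12.4) a, so a = 69.291 / 16.4 = 4.2251 m/s².
For the 4 kg mass (up-slope positive): T − 13.681 = 4 × 4.2251, so T = 30.581 N.

30.58 N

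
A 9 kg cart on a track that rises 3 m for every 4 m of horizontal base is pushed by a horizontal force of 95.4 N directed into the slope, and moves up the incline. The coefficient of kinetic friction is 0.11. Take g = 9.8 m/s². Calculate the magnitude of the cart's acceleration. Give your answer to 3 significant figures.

1.04 m/s²

The horizontal push has components F cos 36.87° = 95.4 × 0.8000 = 76.320 N up the incline and F sin 36.87° = 95.4 × 0.6000 = 57.240 N pressing into the surface.
The normal force is therefore N = mg cos 36.87° + F sin 36.87° = 70.560 + 57.240 = 127.800 N, and kinetic friction down the slope is μN = 0.11 × 127.800 = 14.058 N.
Along the incline: F cos 36.87° − mg sin 36.87° − μN = ma, so 76.320 − 52.920 − 14.058 = 9 a, giving a = 1.0380 m/s².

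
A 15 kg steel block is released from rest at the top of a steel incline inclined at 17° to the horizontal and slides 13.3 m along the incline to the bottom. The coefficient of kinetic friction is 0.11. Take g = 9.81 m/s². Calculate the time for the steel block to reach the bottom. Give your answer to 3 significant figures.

The weight component along the incline is mg sin 17° = 43.022 N and the normal force is N = mg cos 17° = 140.720 N.
Friction up the slope is f = μN = 0.11 × 140.720 = 15.479 N, so the net downslope force is 43.022 − 15.479 = 27.543 N and a = 27.543 / 15 = 1.8362 m/s².
Starting from rest, L = ½at², so t = √(2L/a) = √(2 × 13.3 / 1.8362) = 3.8061 s.

3.81 s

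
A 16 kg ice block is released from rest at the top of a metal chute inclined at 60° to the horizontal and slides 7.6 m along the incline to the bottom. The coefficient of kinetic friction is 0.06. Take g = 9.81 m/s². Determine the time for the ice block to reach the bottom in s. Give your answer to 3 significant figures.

1.36 s

The weight component along the incline is mg sin 60° = 135.931 N and the normal force is N = mg cos 60° = 78.480 N.
Friction up the slope is f = μN = 0.06 × 78.480 = 4.709 N, so the net downslope force is 135.931 − 4.709 = 131.222 N and a = 131.222 / 16 = 8.2014 m/s².
Starting from rest, L = ½at², so t = √(2L/a) = √(2 × 7.6 / 8.2014) = 1.3614 s.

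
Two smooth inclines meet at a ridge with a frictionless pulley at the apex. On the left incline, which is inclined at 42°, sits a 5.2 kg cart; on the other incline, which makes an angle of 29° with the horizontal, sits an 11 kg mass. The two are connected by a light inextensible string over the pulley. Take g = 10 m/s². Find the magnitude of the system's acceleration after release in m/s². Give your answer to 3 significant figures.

1.14 m/s²

Resolve each weight along its own incline: the 5.2 kg mass has component 5.2 × 10 × sin 42° = 34.795 N down its slope, and the 11 kg mass has 11 × 10 × sin 29° = 53.329 N down its slope.
The 11 kg side's 53.329 N exceeds the other side's 34.795 N, so that mass slides down and the 5.2 kg mass slides up. Taking that direction as positive, Newton's second law for the whole system gives 53.329 − 34.795 = (5.2 + 11) a, so a = 18.534 / 16.2 = 1.1441 m/s².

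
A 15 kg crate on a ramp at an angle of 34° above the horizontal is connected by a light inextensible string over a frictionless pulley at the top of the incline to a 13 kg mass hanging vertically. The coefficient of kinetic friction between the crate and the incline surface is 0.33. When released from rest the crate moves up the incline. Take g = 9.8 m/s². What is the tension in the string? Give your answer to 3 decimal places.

125.087 N

For the crate on the incline: the weight component along the slope is m₁g sin 34° = 15 × 9.8 × 0.5592 = 82.202 N and the normal force is N = m₁g cos 34° = 121.869 N.
Kinetic friction opposes the crate's motion up the incline: f = μN = 0.33 × 121.869 = 40.217 N acting down the slope.
Newton's second law for the crate (up-slope positive): T − 82.202 − 40.217 = 15 a. For the hanging mass (downward positive): 13 × 9.8 − T = 13 a.
Adding the two equations eliminates T: 4.981 = 28 a, so a = 0.1779 m/s².
Then from the hanging mass's equation, T = 13 × (9.8 − 0.1779) = 125.087 N.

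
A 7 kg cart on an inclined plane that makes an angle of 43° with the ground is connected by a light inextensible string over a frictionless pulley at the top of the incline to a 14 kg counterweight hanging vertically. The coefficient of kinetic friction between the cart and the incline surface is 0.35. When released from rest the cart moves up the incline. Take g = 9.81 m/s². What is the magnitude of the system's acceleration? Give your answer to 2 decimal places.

For the cart on the incline: the weight component along the slope is m₁g sin 43° = 7 × 9.81 × 0.6820 = 46.833 N and the normal force is N = m₁g cos 43° = 50.222 N.
Kinetic friction opposes the cart's motion up the incline: f = μN = 0.35 × 50.222 = 17.578 N acting down the slope.
Newton's second law for the cart (up-slope positive): T − 46.833 − 17.578 = 7 a. For the hanging counterweight (downward positive): 14 × 9.81 − T = 14 a.
Adding the two equations eliminates T: 72.929 = 21 a, so a = 3.4728 m/s².

3.47 m/s²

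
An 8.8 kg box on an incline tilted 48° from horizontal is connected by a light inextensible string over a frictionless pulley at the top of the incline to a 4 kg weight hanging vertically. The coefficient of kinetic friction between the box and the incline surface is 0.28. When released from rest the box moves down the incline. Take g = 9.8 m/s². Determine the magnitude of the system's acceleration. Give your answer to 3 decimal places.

0.682 m/s²

For the box on the incline: the weight component along the slope is m₁g sin 48° = 8.8 × 9.8 × 0.7431 = 64.085 N and the normal force is N = m₁g cos 48° = 57.706 N.
Kinetic friction opposes the box's motion down the incline: f = μN = 0.28 × 57.706 = 16.158 N acting up the slope.
Newton's second law for the box (down-slope positive): 64.085 − 16.158 − T = 8.8 a. For the hanging weight (upward positive): T − 4 × 9.8 = 4 a.
Adding the two equations eliminates T: 8.727 = 12.8 a, so a = 0.6818 m/s².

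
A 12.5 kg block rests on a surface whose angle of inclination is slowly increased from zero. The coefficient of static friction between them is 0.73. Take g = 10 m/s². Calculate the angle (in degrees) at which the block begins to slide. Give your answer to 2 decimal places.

36.13°

At the threshold of sliding, static friction is at its maximum μ_s N and exactly balances the weight component along the incline: mg sin θ = μ_s mg cos θ.
Hence tan θ = μ_s = 0.73, so θ = arctan(0.73) = 36.1294°.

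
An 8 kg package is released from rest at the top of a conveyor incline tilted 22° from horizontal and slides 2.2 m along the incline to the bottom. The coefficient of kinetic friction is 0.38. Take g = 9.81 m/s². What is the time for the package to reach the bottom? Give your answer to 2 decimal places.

4.49 s

The weight component along the incline is mg sin 22° = 29.399 N and the normal force is N = mg cos 22° = 72.765 N.
Friction up the slope is f = μN = 0.38 × 72.765 = 27.651 N, so the net downslope force is 29.399 − 27.651 = 1.748 N and a = 1.748 / 8 = 0.2185 m/s².
Starting from rest, L = ½at², so t = √(2L/a) = √(2 × 2.2 / 0.2185) = 4.4875 s.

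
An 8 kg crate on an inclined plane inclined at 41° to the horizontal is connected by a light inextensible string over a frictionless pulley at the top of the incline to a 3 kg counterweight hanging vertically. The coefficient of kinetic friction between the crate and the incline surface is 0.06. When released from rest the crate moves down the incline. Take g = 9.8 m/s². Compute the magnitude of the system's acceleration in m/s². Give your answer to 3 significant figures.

For the crate on the incline: the weight component along the slope is m₁g sin 41° = 8 × 9.8 × 0.6561 = 51.438 N and the normal force is N = m₁g cos 41° = 59.169 N.
Kinetic friction opposes the crate's motion down the incline: f = μN = 0.06 × 59.169 = 3.550 N acting up the slope.
Newton's second law for the crate (down-slope positive): 51.438 − 3.550 − T = 8 a. For the hanging counterweight (upward positive): T − 3 × 9.8 = 3 a.
Adding the two equations eliminates T: 18.488 = 11 a, so a = 1.6807 m/s².

1.68 m/s²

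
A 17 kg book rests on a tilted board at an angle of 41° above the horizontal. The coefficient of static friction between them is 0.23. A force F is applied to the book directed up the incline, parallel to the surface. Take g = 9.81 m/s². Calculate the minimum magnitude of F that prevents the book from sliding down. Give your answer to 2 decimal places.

The normal force is N = mg cos 41° = 125.863 N. With F at its minimum the book is on the verge of sliding down, so static friction is at its maximum μ_s N = 0.23 × 125.863 = 28.948 N and acts up the slope.
Equilibrium along the incline: F + μ_s N = mg sin 41°, so F = 109.411 − 28.948 = 80.463 N.

80.46 N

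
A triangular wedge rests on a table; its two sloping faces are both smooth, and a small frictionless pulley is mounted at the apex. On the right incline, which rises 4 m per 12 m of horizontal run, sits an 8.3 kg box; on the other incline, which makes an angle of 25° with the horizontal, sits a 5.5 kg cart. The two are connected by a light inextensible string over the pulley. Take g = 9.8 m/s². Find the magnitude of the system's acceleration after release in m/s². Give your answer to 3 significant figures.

0.213 m/s²

Resolve each weight along its own incline: the 8.3 kg mass has component 8.3 × 9.8 × sin 18.43° = 25.722 N down its slope, and the 5.5 kg mass has 5.5 × 9.8 × sin 25° = 22.779 N down its slope.
The 8.3 kg side's 25.722 N exceeds the other side's 22.779 N, so that mass slides down and the 5.5 kg mass slides up. Taking that direction as positive, Newton's second law for the whole system gives 25.722 − 22.779 = (8.3 + 5.5) a, so a = 2.943 / 13.8 = 0.2133 m/s².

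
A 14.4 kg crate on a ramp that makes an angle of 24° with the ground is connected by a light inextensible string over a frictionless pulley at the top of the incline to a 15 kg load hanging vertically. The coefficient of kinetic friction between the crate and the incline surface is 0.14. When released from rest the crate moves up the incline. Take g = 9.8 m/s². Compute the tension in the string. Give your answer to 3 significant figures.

For the crate on the incline: the weight component along the slope is m₁g sin 24° = 14.4 × 9.8 × 0.4067 = 57.394 N and the normal force is N = m₁g cos 24° = 128.920 N.
Kinetic friction opposes the crate's motion up the incline: f = μN = 0.14 × 128.920 = 18.049 N acting down the slope.
Newton's second law for the crate (up-slope positive): T − 57.394 − 18.049 = 14.4 a. For the hanging load (downward positive): 15 × 9.8 − T = 15 a.
Adding the two equations eliminates T: 71.557 = 29.4 a, so a = 2.4339 m/s².
Then from the hanging load's equation, T = 15 × (9.8 − 2.4339) = 110.492 N.

110 N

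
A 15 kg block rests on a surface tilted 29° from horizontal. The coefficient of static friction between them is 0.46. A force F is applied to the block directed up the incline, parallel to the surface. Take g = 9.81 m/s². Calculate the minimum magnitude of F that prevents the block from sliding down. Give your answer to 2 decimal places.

The normal force is N = mg cos 29° = 128.700 N. With F at its minimum the block is on the verge of sliding down, so static friction is at its maximum μ_s N = 0.46 × 128.700 = 59.202 N and acts up the slope.
Equilibrium along the incline: F + μ_s N = mg sin 29°, so F = 71.340 − 59.202 = 12.138 N.

12.14 N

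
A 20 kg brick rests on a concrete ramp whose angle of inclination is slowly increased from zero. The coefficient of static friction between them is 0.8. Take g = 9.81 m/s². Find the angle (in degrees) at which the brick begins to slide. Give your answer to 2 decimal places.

38.66°

At the threshold of sliding, static friction is at its maximum μ_s N and exactly balances the weight component along the incline: mg sin θ = μ_s mg cos θ.
Hence tan θ = μ_s = 0.8, so θ = arctan(0.8) = 38.6598°.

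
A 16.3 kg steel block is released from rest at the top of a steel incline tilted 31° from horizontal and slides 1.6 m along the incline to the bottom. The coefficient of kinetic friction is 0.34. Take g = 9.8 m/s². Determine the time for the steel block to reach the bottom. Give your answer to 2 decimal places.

The weight component along the incline is mg sin 31° = 82.272 N and the normal force is N = mg cos 31° = 136.924 N.
Friction up the slope is f = μN = 0.34 × 136.924 = 46.554 N, so the net downslope force is 82.272 − 46.554 = 35.718 N and a = 35.718 / 16.3 = 2.1913 m/s².
Starting from rest, L = ½at², so t = √(2L/a) = √(2 × 1.6 / 2.1913) = 1.2084 s.

1.21 s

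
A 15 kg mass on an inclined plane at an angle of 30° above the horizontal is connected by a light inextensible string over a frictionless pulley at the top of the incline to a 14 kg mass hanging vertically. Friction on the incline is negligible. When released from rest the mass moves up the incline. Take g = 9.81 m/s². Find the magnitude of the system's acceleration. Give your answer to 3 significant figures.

For the mass on the incline: the weight component along the slope is m₁g sin 30° = 15 × 9.81 × 0.5000 = 73.575 N and the normal force is N = m₁g cos 30° = 127.436 N.
Newton's second law for the mass (up-slope positive): T − 73.575 = 15 a. For the hanging mass (downward positive): 14 × 9.81 − T = 14 a.
Adding the two equations eliminates T: 63.765 = 29 a, so a = 2.1988 m/s².

2.20 m/s²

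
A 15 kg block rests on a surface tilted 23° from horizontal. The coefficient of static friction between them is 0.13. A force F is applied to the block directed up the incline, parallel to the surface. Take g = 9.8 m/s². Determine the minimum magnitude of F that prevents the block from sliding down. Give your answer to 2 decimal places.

39.85 N

The normal force is N = mg cos 23° = 135.314 N. With F at its minimum the block is on the verge of sliding down, so static friction is at its maximum μ_s N = 0.13 × 135.314 = 17.591 N and acts up the slope.
Equilibrium along the incline: F + μ_s N = mg sin 23°, so F = 57.437 − 17.591 = 39.846 N.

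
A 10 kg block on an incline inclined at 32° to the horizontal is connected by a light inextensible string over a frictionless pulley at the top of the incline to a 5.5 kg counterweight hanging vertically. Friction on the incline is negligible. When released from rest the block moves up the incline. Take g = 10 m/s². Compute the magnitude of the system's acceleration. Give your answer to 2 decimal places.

For the block on the incline: the weight component along the slope is m₁g sin 32° = 10 × 10 × 0.5299 = 52.990 N and the normal force is N = m₁g cos 32° = 84.805 N.
Newton's second law for the block (up-slope positive): T − 52.990 = 10 a. For the hanging counterweight (downward positive): 5.5 × 10 − T = 5.5 a.
Adding the two equations eliminates T: 2.010 = 15.5 a, so a = 0.1297 m/s².

0.13 m/s²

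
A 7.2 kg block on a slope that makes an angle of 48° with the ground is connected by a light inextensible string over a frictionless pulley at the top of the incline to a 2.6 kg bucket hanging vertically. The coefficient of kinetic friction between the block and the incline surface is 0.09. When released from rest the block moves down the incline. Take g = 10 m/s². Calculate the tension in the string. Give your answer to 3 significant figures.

32.1 N

For the block on the incline: the weight component along the slope is m₁g sin 48° = 7.2 × 10 × 0.7431 = 53.503 N and the normal force is N = m₁g cos 48° = 48.177 N.
Kinetic friction opposes the block's motion down the incline: f = μN = 0.09 × 48.177 = 4.336 N acting up the slope.
Newton's second law for the block (down-slope positive): 53.503 − 4.336 − T = 7.2 a. For the hanging bucket (upward positive): T − 2.6 × 10 = 2.6 a.
Adding the two equations eliminates T: 23.167 = 9.8 a, so a = 2.3640 m/s².
Then from the hanging bucket's equation, T = 2.6 × (10 + 2.3640) = 32.146 N.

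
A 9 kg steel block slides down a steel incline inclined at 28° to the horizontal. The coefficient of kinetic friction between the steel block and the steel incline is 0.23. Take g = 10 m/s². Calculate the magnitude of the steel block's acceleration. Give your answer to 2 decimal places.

Resolving the weight along the incline: the component pulling the steel block down the slope is mg sin 28° = 9 × 10 × 0.4695 = 42.255 N, and the normal force is N = mg cos 28° = 9 × 10 × 0.8829 = 79.461 N.
Kinetic friction acts up the slope with magnitude f = μN = 0.23 × 79.461 = 18.276 N.
Net force along the incline is 42.255 − 18.276 = 23.979 N, so a = 23.979 / 9 = 2.6643 m/s².

2.66 m/s²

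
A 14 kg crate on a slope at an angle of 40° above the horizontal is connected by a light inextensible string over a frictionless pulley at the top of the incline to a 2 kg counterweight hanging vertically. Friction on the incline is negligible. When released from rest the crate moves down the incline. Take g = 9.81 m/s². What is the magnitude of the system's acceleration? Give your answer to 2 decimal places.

4.29 m/s²

For the crate on the incline: the weight component along the slope is m₁g sin 40° = 14 × 9.81 × 0.6428 = 88.282 N and the normal force is N = m₁g cos 40° = 105.209 N.
Newton's second law for the crate (down-slope positive): 88.282 − T = 14 a. For the hanging counterweight (upward positive): T − 2 × 9.81 = 2 a.
Adding the two equations eliminates T: 68.662 = 16 a, so a = 4.2914 m/s².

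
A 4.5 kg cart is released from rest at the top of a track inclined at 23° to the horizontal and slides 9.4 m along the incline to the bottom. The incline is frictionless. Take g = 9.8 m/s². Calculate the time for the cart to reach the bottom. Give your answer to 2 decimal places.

The weight component along the incline is mg sin 23° = 17.231 N and the normal force is N = mg cos 23° = 40.594 N.
With no friction, a = g sin 23° = 3.8292 m/s².
Starting from rest, L = ½at², so t = √(2L/a) = √(2 × 9.4 / 3.8292) = 2.2158 s.

2.22 s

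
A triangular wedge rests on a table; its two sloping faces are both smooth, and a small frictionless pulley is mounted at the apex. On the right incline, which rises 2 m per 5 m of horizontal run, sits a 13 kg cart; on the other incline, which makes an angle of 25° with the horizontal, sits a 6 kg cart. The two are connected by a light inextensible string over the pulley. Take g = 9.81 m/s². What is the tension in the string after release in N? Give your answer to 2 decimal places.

31.98 N

Resolve each weight along its own incline: the 13 kg mass has component 13 × 9.81 × sin 21.80° = 47.363 N down its slope, and the 6 kg mass has 6 × 9.81 × sin 25° = 24.875 N down its slope.
The 13 kg side's 47.363 N exceeds the other side's 24.875 N, so that mass slides down and the 6 kg mass slides up. Taking that direction as positive, Newton's second law for the whole system gives 47.363 − 24.875 = (13 + 6) a, so a = 22.488 / 19 = 1.1836 m/s².
For the 6 kg mass (up-slope positive): T − 24.875 = 6 × 1.1836, so T = 31.977 N.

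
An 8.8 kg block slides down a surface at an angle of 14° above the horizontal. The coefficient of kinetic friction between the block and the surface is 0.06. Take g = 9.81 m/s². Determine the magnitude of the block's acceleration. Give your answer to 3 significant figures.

1.80 m/s²

Resolving the weight along the incline: the component pulling the block down the slope is mg sin 14° = 8.8 × 9.81 × 0.2419 = 20.883 N, and the normal force is N = mg cos 14° = 8.8 × 9.81 × 0.9703 = 83.764 N.
Kinetic friction acts up the slope with magnitude f = μN = 0.06 × 83.764 = 5.026 N.
Net force along the incline is 20.883 − 5.026 = 15.857 N, so a = 15.857 / 8.8 = 1.8019 m/s².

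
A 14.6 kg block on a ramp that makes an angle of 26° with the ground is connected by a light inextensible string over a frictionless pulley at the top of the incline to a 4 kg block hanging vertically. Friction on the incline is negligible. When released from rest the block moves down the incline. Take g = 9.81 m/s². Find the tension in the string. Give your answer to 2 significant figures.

44 N

For the block on the incline: the weight component along the slope is m₁g sin 26° = 14.6 × 9.81 × 0.4384 = 62.790 N and the normal force is N = m₁g cos 26° = 128.731 N.
Newton's second law for the block (down-slope positive): 62.790 − T = 14.6 a. For the hanging block (upward positive): T − 4 × 9.81 = 4 a.
Adding the two equations eliminates T: 23.550 = 18.6 a, so a = 1.2661 m/s².
Then from the hanging block's equation, T = 4 × (9.81 + 1.2661) = 44.304 N.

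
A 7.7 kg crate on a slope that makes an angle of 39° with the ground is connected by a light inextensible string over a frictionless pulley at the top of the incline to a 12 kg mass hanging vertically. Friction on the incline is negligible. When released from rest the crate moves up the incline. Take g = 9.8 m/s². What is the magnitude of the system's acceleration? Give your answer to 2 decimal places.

For the crate on the incline: the weight component along the slope is m₁g sin 39° = 7.7 × 9.8 × 0.6293 = 47.487 N and the normal force is N = m₁g cos 39° = 58.643 N.
Newton's second law for the crate (up-slope positive): T − 47.487 = 7.7 a. For the hanging mass (downward positive): 12 × 9.8 − T = 12 a.
Adding the two equations eliminates T: 70.113 = 19.7 a, so a = 3.5590 m/s².

3.56 m/s²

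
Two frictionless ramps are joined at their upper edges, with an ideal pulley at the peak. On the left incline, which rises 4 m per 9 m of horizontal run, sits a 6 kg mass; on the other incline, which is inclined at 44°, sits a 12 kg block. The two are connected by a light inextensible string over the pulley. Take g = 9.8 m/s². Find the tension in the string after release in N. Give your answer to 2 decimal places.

Resolve each weight along its own incline: the 6 kg mass has component 6 × 9.8 × sin 23.96° = 23.881 N down its slope, and the 12 kg mass has 12 × 9.8 × sin 44° = 81.692 N down its slope.
The 12 kg side's 81.692 N exceeds the other side's 23.881 N, so that mass slides down and the 6 kg mass slides up. Taking that direction as positive, Newton's second law for the whole system gives 81.692 − 23.881 = (6 + 12) a, so a = 57.811 / 18 = 3.2117 m/s².
For the 6 kg mass (up-slope positive): T − 23.881 = 6 × 3.2117, so T = 43.151 N.

43.15 N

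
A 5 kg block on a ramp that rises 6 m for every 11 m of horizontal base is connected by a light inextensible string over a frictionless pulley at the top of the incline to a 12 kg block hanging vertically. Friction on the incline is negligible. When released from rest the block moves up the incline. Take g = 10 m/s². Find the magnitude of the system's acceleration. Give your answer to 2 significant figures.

5.7 m/s²

For the block on the incline: the weight component along the slope is m₁g sin 28.61° = 5 × 10 × 0.4789 = 23.945 N and the normal force is N = m₁g cos 28.61° = 43.895 N.
Newton's second law for the block (up-slope positive): T − 23.945 = 5 a. For the hanging block (downward positive): 12 × 10 − T = 12 a.
Adding the two equations eliminates T: 96.055 = 17 a, so a = 5.6503 m/s².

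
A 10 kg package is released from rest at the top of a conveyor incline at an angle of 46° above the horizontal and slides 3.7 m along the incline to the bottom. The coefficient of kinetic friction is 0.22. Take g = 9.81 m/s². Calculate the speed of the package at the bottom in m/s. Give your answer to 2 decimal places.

6.41 m/s

The weight component along the incline is mg sin 46° = 70.567 N and the normal force is N = mg cos 46° = 68.146 N.
Friction up the slope is f = μN = 0.22 × 68.146 = 14.992 N, so the net downslope force is 70.567 − 14.992 = 55.575 N and a = 55.575 / 10 = 5.5575 m/s².
Starting from rest over a distance of 3.7 m, v² = 2aL = 2 × 5.5575 × 3.7 = 41.1255, so v = 6.4129 m/s.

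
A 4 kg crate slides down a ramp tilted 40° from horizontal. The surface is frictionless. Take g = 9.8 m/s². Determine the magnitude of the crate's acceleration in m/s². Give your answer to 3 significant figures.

6.30 m/s²

Resolving the weight along the incline: the component pulling the crate down the slope is mg sin 40° = 4 × 9.8 × 0.6428 = 25.198 N, and the normal force is N = mg cos 40° = 4 × 9.8 × 0.7660 = 30.027 N.
With no friction the net force along the incline is 25.198 N, so a = g sin 40° = 25.198 / 4 = 6.2995 m/s².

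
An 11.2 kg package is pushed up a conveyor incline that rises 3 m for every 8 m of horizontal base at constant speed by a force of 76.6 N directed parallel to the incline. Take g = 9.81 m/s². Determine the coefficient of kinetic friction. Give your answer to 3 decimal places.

0.370

At constant speed ΣF = 0 along the incline. The applied 76.6 N acts up the slope; the weight component mg sin 20.56° = 38.579 N and kinetic friction μN both act down the slope.
So 76.6 = 38.579 + μ × 102.876, giving μ = (76.6 − 38.579) / 102.876 = 0.3696.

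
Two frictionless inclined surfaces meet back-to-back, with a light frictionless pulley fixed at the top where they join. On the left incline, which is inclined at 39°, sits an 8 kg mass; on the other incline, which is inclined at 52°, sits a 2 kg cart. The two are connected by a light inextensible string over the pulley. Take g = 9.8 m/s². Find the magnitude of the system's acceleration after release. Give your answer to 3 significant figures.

Resolve each weight along its own incline: the 8 kg mass has component 8 × 9.8 × sin 39° = 49.339 N down its slope, and the 2 kg mass has 2 × 9.8 × sin 52° = 15.445 N down its slope.
The 8 kg side's 49.339 N exceeds the other side's 15.445 N, so that mass slides down and the 2 kg mass slides up. Taking that direction as positive, Newton's second law for the whole system gives 49.339 − 15.445 = (8 + 2) a, so a = 33.894 / 10 = 3.3894 m/s².

3.39 m/s²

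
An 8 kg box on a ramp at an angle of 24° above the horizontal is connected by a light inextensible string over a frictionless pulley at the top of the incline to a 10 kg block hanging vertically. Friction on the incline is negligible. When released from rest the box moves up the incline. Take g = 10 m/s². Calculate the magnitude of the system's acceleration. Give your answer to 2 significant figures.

3.7 m/s²

For the box on the incline: the weight component along the slope is m₁g sin 24° = 8 × 10 × 0.4067 = 32.536 N and the normal force is N = m₁g cos 24° = 73.084 N.
Newton's second law for the box (up-slope positive): T − 32.536 = 8 a. For the hanging block (downward positive): 10 × 10 − T = 10 a.
Adding the two equations eliminates T: 67.464 = 18 a, so a = 3.7480 m/s².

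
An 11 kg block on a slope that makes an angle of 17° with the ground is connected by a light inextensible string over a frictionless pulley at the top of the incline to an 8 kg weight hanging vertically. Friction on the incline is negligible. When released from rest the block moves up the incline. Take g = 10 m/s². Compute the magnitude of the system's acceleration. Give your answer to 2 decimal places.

For the block on the incline: the weight component along the slope is m₁g sin 17° = 11 × 10 × 0.2924 = 32.164 N and the normal force is N = m₁g cos 17° = 105.194 N.
Newton's second law for the block (up-slope positive): T − 32.164 = 11 a. For the hanging weight (downward positive): 8 × 10 − T = 8 a.
Adding the two equations eliminates T: 47.836 = 19 a, so a = 2.5177 m/s².

2.52 m/s²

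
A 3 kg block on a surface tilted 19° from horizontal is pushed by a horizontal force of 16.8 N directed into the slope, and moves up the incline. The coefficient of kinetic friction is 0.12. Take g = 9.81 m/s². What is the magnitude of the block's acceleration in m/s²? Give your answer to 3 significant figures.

The horizontal push has components F cos 19° = 16.8 × 0.9455 = 15.884 N up the incline and F sin 19° = 16.8 × 0.3256 = 5.470 N pressing into the surface.
The normal force is therefore N = mg cos 19° + F sin 19° = 27.826 + 5.470 = 33.296 N, and kinetic friction down the slope is μN = 0.12 × 33.296 = 3.996 N.
Along the incline: F cos 19° − mg sin 19° − μN = ma, so 15.884 − 9.582 − 3.996 = 3 a, giving a = 0.7687 m/s².

0.769 m/s²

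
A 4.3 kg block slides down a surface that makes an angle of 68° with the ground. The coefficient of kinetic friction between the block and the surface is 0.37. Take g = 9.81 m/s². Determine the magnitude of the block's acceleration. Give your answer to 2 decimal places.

7.74 m/s²

Resolving the weight along the incline: the component pulling the block down the slope is mg sin 68° = 4.3 × 9.81 × 0.9272 = 39.112 N, and the normal force is N = mg cos 68° = 4.3 × 9.81 × 0.3746 = 15.802 N.
Kinetic friction acts up the slope with magnitude f = μN = 0.37 × 15.802 = 5.847 N.
Net force along the incline is 39.112 − 5.847 = 33.265 N, so a = 33.265 / 4.3 = 7.7360 m/s².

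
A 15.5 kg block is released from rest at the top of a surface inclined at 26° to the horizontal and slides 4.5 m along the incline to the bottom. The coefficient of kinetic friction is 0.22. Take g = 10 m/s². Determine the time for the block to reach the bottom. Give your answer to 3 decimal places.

1.934 s

The weight component along the incline is mg sin 26° = 67.948 N and the normal force is N = mg cos 26° = 139.313 N.
Friction up the slope is f = μN = 0.22 × 139.313 = 30.649 N, so the net downslope force is 67.948 − 30.649 = 37.299 N and a = 37.299 / 15.5 = 2.4064 m/s².
Starting from rest, L = ½at², so t = √(2L/a) = √(2 × 4.5 / 2.4064) = 1.9339 s.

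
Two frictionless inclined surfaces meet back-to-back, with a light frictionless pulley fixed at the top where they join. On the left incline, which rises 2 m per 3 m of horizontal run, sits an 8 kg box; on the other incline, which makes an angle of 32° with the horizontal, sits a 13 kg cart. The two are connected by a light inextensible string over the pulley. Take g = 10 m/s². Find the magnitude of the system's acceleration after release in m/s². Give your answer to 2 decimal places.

Resolve each weight along its own incline: the 8 kg mass has component 8 × 10 × sin 33.69° = 44.376 N down its slope, and the 13 kg mass has 13 × 10 × sin 32° = 68.890 N down its slope.
The 13 kg side's 68.890 N exceeds the other side's 44.376 N, so that mass slides down and the 8 kg mass slides up. Taking that direction as positive, Newton's second law for the whole system gives 68.890 − 44.376 = (8 + 13) a, so a = 24.514 / 21 = 1.1673 m/s².

1.17 m/s²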